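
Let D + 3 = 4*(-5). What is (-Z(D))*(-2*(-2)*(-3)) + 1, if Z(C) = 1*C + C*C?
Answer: 6073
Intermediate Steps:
D = -23 (D = -3 + 4*(-5) = -3 - 20 = -23)
Z(C) = C + C**2
(-Z(D))*(-2*(-2)*(-3)) + 1 = (-(-23)*(1 - 23))*(-2*(-2)*(-3)) + 1 = (-(-23)*(-22))*(4*(-3)) + 1 = -1*506*(-12) + 1 = -506*(-12) + 1 = 6072 + 1 = 6073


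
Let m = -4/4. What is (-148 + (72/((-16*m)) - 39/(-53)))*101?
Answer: -1528433/106 ≈ -14419.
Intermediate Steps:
m = -1 (m = -4*¼ = -1)
(-148 + (72/((-16*m)) - 39/(-53)))*101 = (-148 + (72/((-16*(-1))) - 39/(-53)))*101 = (-148 + (72/16 - 39*(-1/53)))*101 = (-148 + (72*(1/16) + 39/53))*101 = (-148 + (9/2 + 39/53))*101 = (-148 + 555/106)*101 = -15133/106*101 = -1528433/106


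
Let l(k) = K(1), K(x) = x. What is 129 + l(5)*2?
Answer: 131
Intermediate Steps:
l(k) = 1
129 + l(5)*2 = 129 + 1*2 = 129 + 2 = 131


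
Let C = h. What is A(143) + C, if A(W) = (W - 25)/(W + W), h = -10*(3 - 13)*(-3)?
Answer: -42841/143 ≈ -299.59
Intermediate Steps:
h = -300 (h = -10*(-10)*(-3) = 100*(-3) = -300)
A(W) = (-25 + W)/(2*W) (A(W) = (-25 + W)/((2*W)) = (-25 + W)*(1/(2*W)) = (-25 + W)/(2*W))
C = -300
A(143) + C = (½)*(-25 + 143)/143 - 300 = (½)*(1/143)*118 - 300 = 59/143 - 300 = -42841/143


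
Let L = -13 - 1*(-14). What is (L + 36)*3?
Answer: 111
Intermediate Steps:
L = 1 (L = -13 + 14 = 1)
(L + 36)*3 = (1 + 36)*3 = 37*3 = 111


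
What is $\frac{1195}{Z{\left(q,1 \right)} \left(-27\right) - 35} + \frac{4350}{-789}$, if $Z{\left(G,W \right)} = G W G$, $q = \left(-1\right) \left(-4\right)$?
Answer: $- \frac{991435}{122821} \approx -8.0722$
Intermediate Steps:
$q = 4$
$Z{\left(G,W \right)} = W G^{2}$
$\frac{1195}{Z{\left(q,1 \right)} \left(-27\right) - 35} + \frac{4350}{-789} = \frac{1195}{1 \cdot 4^{2} \left(-27\right) - 35} + \frac{4350}{-789} = \frac{1195}{1 \cdot 16 \left(-27\right) - 35} + 4350 \left(- \frac{1}{789}\right) = \frac{1195}{16 \left(-27\right) - 35} - \frac{1450}{263} = \frac{1195}{-432 - 35} - \frac{1450}{263} = \frac{1195}{-467} - \frac{1450}{263} = 1195 \left(- \frac{1}{467}\right) - \frac{1450}{263} = - \frac{1195}{467} - \frac{1450}{263} = - \frac{991435}{122821}$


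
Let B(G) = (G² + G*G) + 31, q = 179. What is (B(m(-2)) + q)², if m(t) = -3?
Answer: 51984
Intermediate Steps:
B(G) = 31 + 2*G² (B(G) = (G² + G²) + 31 = 2*G² + 31 = 31 + 2*G²)
(B(m(-2)) + q)² = ((31 + 2*(-3)²) + 179)² = ((31 + 2*9) + 179)² = ((31 + 18) + 179)² = (49 + 179)² = 228² = 51984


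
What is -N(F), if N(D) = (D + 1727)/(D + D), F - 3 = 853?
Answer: -2583/1712 ≈ -1.5088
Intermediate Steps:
F = 856 (F = 3 + 853 = 856)
N(D) = (1727 + D)/(2*D) (N(D) = (1727 + D)/((2*D)) = (1727 + D)*(1/(2*D)) = (1727 + D)/(2*D))
-N(F) = -(1727 + 856)/(2*856) = -2583/(2*856) = -1*2583/1712 = -2583/1712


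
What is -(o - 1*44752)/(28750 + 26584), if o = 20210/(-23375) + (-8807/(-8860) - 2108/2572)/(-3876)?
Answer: 953536093823743/1178985225536800 ≈ 0.80878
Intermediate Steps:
o = -18422713343/21306705200 (o = 20210*(-1/23375) + (-8807*(-1/8860) - 2108*1/2572)*(-1/3876) = -4042/4675 + (8807/8860 - 527/643)*(-1/3876) = -4042/4675 + (993681/5696980)*(-1/3876) = -4042/4675 - 17433/387394640 = -18422713343/21306705200 ≈ -0.86464)
-(o - 1*44752)/(28750 + 26584) = -(-18422713343/21306705200 - 1*44752)/(28750 + 26584) = -(-18422713343/21306705200 - 44752)/55334 = -(-953536093823743)/(21306705200*55334) = -1*(-953536093823743/1178985225536800) = 953536093823743/1178985225536800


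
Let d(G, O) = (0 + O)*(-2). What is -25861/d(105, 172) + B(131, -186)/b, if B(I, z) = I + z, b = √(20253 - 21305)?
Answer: 25861/344 + 55*I*√263/526 ≈ 75.177 + 1.6957*I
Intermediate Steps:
d(G, O) = -2*O (d(G, O) = O*(-2) = -2*O)
b = 2*I*√263 (b = √(-1052) = 2*I*√263 ≈ 32.435*I)
-25861/d(105, 172) + B(131, -186)/b = -25861/((-2*172)) + (131 - 186)/((2*I*√263)) = -25861/(-344) - (-55)*I*√263/526 = -25861*(-1/344) + 55*I*√263/526 = 25861/344 + 55*I*√263/526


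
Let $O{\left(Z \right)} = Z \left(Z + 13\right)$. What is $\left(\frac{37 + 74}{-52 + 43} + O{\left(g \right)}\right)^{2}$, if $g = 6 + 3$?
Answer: $\frac{310249}{9} \approx 34472.0$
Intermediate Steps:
$g = 9$
$O{\left(Z \right)} = Z \left(13 + Z\right)$
$\left(\frac{37 + 74}{-52 + 43} + O{\left(g \right)}\right)^{2} = \left(\frac{37 + 74}{-52 + 43} + 9 \left(13 + 9\right)\right)^{2} = \left(\frac{111}{-9} + 9 \cdot 22\right)^{2} = \left(111 \left(- \frac{1}{9}\right) + 198\right)^{2} = \left(- \frac{37}{3} + 198\right)^{2} = \left(\frac{557}{3}\right)^{2} = \frac{310249}{9}$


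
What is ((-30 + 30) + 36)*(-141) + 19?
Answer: -5057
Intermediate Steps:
((-30 + 30) + 36)*(-141) + 19 = (0 + 36)*(-141) + 19 = 36*(-141) + 19 = -5076 + 19 = -5057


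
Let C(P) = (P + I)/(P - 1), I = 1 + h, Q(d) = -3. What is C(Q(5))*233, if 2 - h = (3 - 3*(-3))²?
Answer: 8388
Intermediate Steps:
h = -142 (h = 2 - (3 - 3*(-3))² = 2 - (3 + 9)² = 2 - 1*12² = 2 - 1*144 = 2 - 144 = -142)
I = -141 (I = 1 - 142 = -141)
C(P) = (-141 + P)/(-1 + P) (C(P) = (P - 141)/(P - 1) = (-141 + P)/(-1 + P))
C(Q(5))*233 = ((-141 - 3)/(-1 - 3))*233 = (-144/(-4))*233 = -¼*(-144)*233 = 36*233 = 8388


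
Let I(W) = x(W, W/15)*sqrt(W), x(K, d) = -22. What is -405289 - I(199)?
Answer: -405289 + 22*sqrt(199) ≈ -4.0498e+5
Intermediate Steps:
I(W) = -22*sqrt(W)
-405289 - I(199) = -405289 - (-22)*sqrt(199) = -405289 + 22*sqrt(199)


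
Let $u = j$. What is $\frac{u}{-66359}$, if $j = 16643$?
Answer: $- \frac{16643}{66359} \approx -0.2508$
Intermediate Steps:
$u = 16643$
$\frac{u}{-66359} = \frac{16643}{-66359} = 16643 \left(- \frac{1}{66359}\right) = - \frac{16643}{66359}$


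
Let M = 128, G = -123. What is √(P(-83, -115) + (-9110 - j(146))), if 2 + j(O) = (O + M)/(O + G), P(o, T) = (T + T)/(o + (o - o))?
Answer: 4*I*√2076589201/1909 ≈ 95.484*I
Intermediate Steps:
P(o, T) = 2*T/o (P(o, T) = (2*T)/(o + 0) = (2*T)/o = 2*T/o)
j(O) = -2 + (128 + O)/(-123 + O) (j(O) = -2 + (O + 128)/(O - 123) = -2 + (128 + O)/(-123 + O))
√(P(-83, -115) + (-9110 - j(146))) = √(2*(-115)/(-83) + (-9110 - (374 - 1*146)/(-123 + 146))) = √(2*(-115)*(-1/83) + (-9110 - (374 - 146)/23)) = √(230/83 + (-9110 - 228/23)) = √(230/83 - 209758/23) = √(-17404624/1909) = 4*I*√2076589201/1909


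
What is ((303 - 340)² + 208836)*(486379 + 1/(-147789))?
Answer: 15109843566836150/147789 ≈ 1.0224e+11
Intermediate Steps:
((303 - 340)² + 208836)*(486379 + 1/(-147789)) = ((-37)² + 208836)*(486379 - 1/147789) = (1369 + 208836)*(71881466030/147789) = 210205*(71881466030/147789) = 15109843566836150/147789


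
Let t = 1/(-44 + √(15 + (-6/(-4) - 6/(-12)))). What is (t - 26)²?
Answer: (49938 + √17)²/3682561 ≈ 677.30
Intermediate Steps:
t = 1/(-44 + √17) (t = 1/(-44 + √(15 + (-6*(-¼) - 6*(-1/12)))) = 1/(-44 + √(15 + (3/2 + ½))) = 1/(-44 + √(15 + 2)) = 1/(-44 + √17) ≈ -0.025077)
(t - 26)² = ((-44/1919 - √17/1919) - 26)² = (-49938/1919 - √17/1919)²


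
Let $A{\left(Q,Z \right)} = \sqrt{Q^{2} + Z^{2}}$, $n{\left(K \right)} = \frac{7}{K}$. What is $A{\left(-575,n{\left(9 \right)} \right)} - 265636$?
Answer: $-265636 + \frac{\sqrt{26780674}}{9} \approx -2.6506 \cdot 10^{5}$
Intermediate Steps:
$A{\left(-575,n{\left(9 \right)} \right)} - 265636 = \sqrt{\left(-575\right)^{2} + \left(\frac{7}{9}\right)^{2}} - 265636 = \sqrt{330625 + \left(7 \cdot \frac{1}{9}\right)^{2}} - 265636 = \sqrt{330625 + \left(\frac{7}{9}\right)^{2}} - 265636 = \sqrt{330625 + \frac{49}{81}} - 265636 = \sqrt{\frac{26780674}{81}} - 265636 = \frac{\sqrt{26780674}}{9} - 265636 = -265636 + \frac{\sqrt{26780674}}{9}$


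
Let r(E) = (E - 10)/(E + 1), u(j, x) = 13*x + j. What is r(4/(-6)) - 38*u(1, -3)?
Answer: 1412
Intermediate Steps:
u(j, x) = j + 13*x
r(E) = (-10 + E)/(1 + E)
r(4/(-6)) - 38*u(1, -3) = (-10 + 4/(-6))/(1 + 4/(-6)) - 38*(1 + 13*(-3)) = (-10 + 4*(-1/6))/(1 + 4*(-1/6)) - 38*(1 - 39) = (-10 - 2/3)/(1 - 2/3) - 38*(-38) = -32/3/(1/3) + 1444 = 3*(-32/3) + 1444 = -32 + 1444 = 1412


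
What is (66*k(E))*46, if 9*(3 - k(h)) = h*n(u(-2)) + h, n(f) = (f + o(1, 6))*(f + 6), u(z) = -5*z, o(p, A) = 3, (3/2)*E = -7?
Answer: 3043084/9 ≈ 3.3812e+5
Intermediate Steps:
E = -14/3 (E = (⅔)*(-7) = -14/3 ≈ -4.6667)
n(f) = (3 + f)*(6 + f) (n(f) = (f + 3)*(f + 6) = (3 + f)*(6 + f))
k(h) = 3 - 209*h/9 (k(h) = 3 - (h*(18 + (-5*(-2))² + 9*(-5*(-2))) + h)/9 = 3 - (h*(18 + 10² + 9*10) + h)/9 = 3 - (h*(18 + 100 + 90) + h)/9 = 3 - (h*208 + h)/9 = 3 - (208*h + h)/9 = 3 - 209*h/9)
(66*k(E))*46 = (66*(3 - 209/9*(-14/3)))*46 = (66*(3 + 2926/27))*46 = (66*(3007/27))*46 = (66154/9)*46 = 3043084/9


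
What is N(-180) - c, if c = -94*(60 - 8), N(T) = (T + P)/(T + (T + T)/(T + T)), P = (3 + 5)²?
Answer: 875068/179 ≈ 4888.6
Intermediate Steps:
P = 64 (P = 8² = 64)
N(T) = (64 + T)/(1 + T) (N(T) = (T + 64)/(T + (T + T)/(T + T)) = (64 + T)/(T + (2*T)/((2*T))) = (64 + T)/(T + (2*T)*(1/(2*T))) = (64 + T)/(T + 1) = (64 + T)/(1 + T))
c = -4888 (c = -94*52 = -4888)
N(-180) - c = (64 - 180)/(1 - 180) - 1*(-4888) = -116/(-179) + 4888 = -1/179*(-116) + 4888 = 116/179 + 4888 = 875068/179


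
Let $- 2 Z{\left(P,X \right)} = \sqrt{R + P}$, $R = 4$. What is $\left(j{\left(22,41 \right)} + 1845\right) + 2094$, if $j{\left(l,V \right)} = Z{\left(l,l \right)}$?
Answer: $3939 - \frac{\sqrt{26}}{2} \approx 3936.4$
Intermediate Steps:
$Z{\left(P,X \right)} = - \frac{\sqrt{4 + P}}{2}$
$j{\left(l,V \right)} = - \frac{\sqrt{4 + l}}{2}$
$\left(j{\left(22,41 \right)} + 1845\right) + 2094 = \left(- \frac{\sqrt{4 + 22}}{2} + 1845\right) + 2094 = \left(- \frac{\sqrt{26}}{2} + 1845\right) + 2094 = \left(1845 - \frac{\sqrt{26}}{2}\right) + 2094 = 3939 - \frac{\sqrt{26}}{2}$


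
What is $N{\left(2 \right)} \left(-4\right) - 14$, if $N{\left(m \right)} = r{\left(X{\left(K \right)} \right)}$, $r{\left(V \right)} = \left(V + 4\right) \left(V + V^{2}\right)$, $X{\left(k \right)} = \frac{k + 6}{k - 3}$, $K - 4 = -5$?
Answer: $- \frac{279}{16} \approx -17.438$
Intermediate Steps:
$K = -1$ ($K = 4 - 5 = -1$)
$X{\left(k \right)} = \frac{6 + k}{-3 + k}$
$r{\left(V \right)} = \left(4 + V\right) \left(V + V^{2}\right)$
$N{\left(m \right)} = \frac{55}{64}$ ($N{\left(m \right)} = \frac{6 - 1}{-3 - 1} \left(4 + \left(\frac{6 - 1}{-3 - 1}\right)^{2} + 5 \frac{6 - 1}{-3 - 1}\right) = \frac{1}{-4} \cdot 5 \left(4 + \left(\frac{1}{-4} \cdot 5\right)^{2} + 5 \frac{1}{-4} \cdot 5\right) = \left(- \frac{1}{4}\right) 5 \left(4 + \left(\left(- \frac{1}{4}\right) 5\right)^{2} + 5 \left(\left(- \frac{1}{4}\right) 5\right)\right) = - \frac{5 \left(4 + \left(- \frac{5}{4}\right)^{2} + 5 \left(- \frac{5}{4}\right)\right)}{4} = - \frac{5 \left(4 + \frac{25}{16} - \frac{25}{4}\right)}{4} = \left(- \frac{5}{4}\right) \left(- \frac{11}{16}\right) = \frac{55}{64}$)
$N{\left(2 \right)} \left(-4\right) - 14 = \frac{55}{64} \left(-4\right) - 14 = - \frac{55}{16} - 14 = - \frac{279}{16}$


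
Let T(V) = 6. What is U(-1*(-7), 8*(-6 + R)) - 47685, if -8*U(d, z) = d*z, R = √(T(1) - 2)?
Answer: -47657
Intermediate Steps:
R = 2 (R = √(6 - 2) = √4 = 2)
U(d, z) = -d*z/8
U(-1*(-7), 8*(-6 + R)) - 47685 = -(-1*(-7))*8*(-6 + 2)/8 - 47685 = -⅛*7*8*(-4) - 47685 = -⅛*7*(-32) - 47685 = 28 - 47685 = -47657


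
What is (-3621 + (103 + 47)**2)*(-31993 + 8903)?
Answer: -435916110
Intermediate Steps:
(-3621 + (103 + 47)**2)*(-31993 + 8903) = (-3621 + 150**2)*(-23090) = (-3621 + 22500)*(-23090) = 18879*(-23090) = -435916110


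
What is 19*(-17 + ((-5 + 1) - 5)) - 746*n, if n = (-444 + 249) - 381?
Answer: 429202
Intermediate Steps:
n = -576 (n = -195 - 381 = -576)
19*(-17 + ((-5 + 1) - 5)) - 746*n = 19*(-17 + ((-5 + 1) - 5)) - 746*(-576) = 19*(-17 + (-4 - 5)) + 429696 = 19*(-17 - 9) + 429696 = 19*(-26) + 429696 = -494 + 429696 = 429202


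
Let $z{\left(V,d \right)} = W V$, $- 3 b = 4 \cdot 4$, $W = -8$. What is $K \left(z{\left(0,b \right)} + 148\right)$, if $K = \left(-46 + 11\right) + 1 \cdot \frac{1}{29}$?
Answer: $- \frac{150072}{29} \approx -5174.9$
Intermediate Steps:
$b = - \frac{16}{3}$ ($b = - \frac{4 \cdot 4}{3} = \left(- \frac{1}{3}\right) 16 = - \frac{16}{3} \approx -5.3333$)
$z{\left(V,d \right)} = - 8 V$
$K = - \frac{1014}{29}$ ($K = -35 + 1 \cdot \frac{1}{29} = -35 + \frac{1}{29} = - \frac{1014}{29} \approx -34.966$)
$K \left(z{\left(0,b \right)} + 148\right) = - \frac{1014 \left(\left(-8\right) 0 + 148\right)}{29} = - \frac{1014 \left(0 + 148\right)}{29} = \left(- \frac{1014}{29}\right) 148 = - \frac{150072}{29}$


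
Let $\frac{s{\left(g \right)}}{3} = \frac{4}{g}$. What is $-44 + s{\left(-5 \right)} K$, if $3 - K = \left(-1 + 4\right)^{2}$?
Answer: $- \frac{148}{5} \approx -29.6$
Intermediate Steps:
$K = -6$ ($K = 3 - \left(-1 + 4\right)^{2} = 3 - 3^{2} = 3 - 9 = -6$)
$s{\left(g \right)} = \frac{12}{g}$ ($s{\left(g \right)} = 3 \frac{4}{g} = \frac{12}{g}$)
$-44 + s{\left(-5 \right)} K = -44 + \frac{12}{-5} \left(-6\right) = -44 + 12 \left(- \frac{1}{5}\right) \left(-6\right) = -44 - - \frac{72}{5} = -44 + \frac{72}{5} = - \frac{148}{5}$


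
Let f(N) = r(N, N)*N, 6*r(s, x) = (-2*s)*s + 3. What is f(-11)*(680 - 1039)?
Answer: -943811/6 ≈ -1.5730e+5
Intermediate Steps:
r(s, x) = ½ - s²/3 (r(s, x) = ((-2*s)*s + 3)/6 = (-2*s² + 3)/6 = (3 - 2*s²)/6 = ½ - s²/3)
f(N) = N*(½ - N²/3) (f(N) = (½ - N²/3)*N = N*(½ - N²/3))
f(-11)*(680 - 1039) = ((½)*(-11) - ⅓*(-11)³)*(680 - 1039) = (-11/2 - ⅓*(-1331))*(-359) = (-11/2 + 1331/3)*(-359) = (2629/6)*(-359) = -943811/6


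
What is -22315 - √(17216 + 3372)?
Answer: -22315 - 2*√5147 ≈ -22459.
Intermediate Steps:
-22315 - √(17216 + 3372) = -22315 - √20588 = -22315 - 2*√5147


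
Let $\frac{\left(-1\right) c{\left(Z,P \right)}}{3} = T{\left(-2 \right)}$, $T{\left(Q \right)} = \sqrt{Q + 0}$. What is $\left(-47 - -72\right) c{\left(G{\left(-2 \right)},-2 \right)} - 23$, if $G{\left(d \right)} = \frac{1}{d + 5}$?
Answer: $-23 - 75 i \sqrt{2} \approx -23.0 - 106.07 i$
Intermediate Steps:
$G{\left(d \right)} = \frac{1}{5 + d}$
$T{\left(Q \right)} = \sqrt{Q}$
$c{\left(Z,P \right)} = - 3 i \sqrt{2}$ ($c{\left(Z,P \right)} = - 3 \sqrt{-2} = - 3 i \sqrt{2}$)
$\left(-47 - -72\right) c{\left(G{\left(-2 \right)},-2 \right)} - 23 = \left(-47 - -72\right) \left(- 3 i \sqrt{2}\right) - 23 = \left(-47 + 72\right) \left(- 3 i \sqrt{2}\right) + \left(-75 + 52\right) = 25 \left(- 3 i \sqrt{2}\right) - 23 = - 75 i \sqrt{2} - 23 = -23 - 75 i \sqrt{2}$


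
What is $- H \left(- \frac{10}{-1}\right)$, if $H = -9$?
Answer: $90$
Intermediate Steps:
$- H \left(- \frac{10}{-1}\right) = \left(-1\right) \left(-9\right) \left(- \frac{10}{-1}\right) = 9 \left(\left(-10\right) \left(-1\right)\right) = 9 \cdot 10 = 90$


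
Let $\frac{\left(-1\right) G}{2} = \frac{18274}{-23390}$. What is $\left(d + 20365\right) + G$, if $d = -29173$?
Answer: $- \frac{102991286}{11695} \approx -8806.4$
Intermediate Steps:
$G = \frac{18274}{11695}$ ($G = - 2 \frac{18274}{-23390} = - 2 \cdot 18274 \left(- \frac{1}{23390}\right) = \left(-2\right) \left(- \frac{9137}{11695}\right) = \frac{18274}{11695} \approx 1.5625$)
$\left(d + 20365\right) + G = \left(-29173 + 20365\right) + \frac{18274}{11695} = -8808 + \frac{18274}{11695} = - \frac{102991286}{11695}$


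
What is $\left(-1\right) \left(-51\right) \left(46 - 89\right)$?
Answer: $-2193$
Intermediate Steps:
$\left(-1\right) \left(-51\right) \left(46 - 89\right) = 51 \left(-43\right) = -2193$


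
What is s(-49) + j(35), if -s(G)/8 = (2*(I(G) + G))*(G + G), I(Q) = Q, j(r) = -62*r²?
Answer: -229614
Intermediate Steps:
s(G) = -64*G² (s(G) = -8*2*(G + G)*(G + G) = -8*2*(2*G)*2*G = -8*4*G*2*G = -64*G²)
s(-49) + j(35) = -64*(-49)² - 62*35² = -64*2401 - 62*1225 = -153664 - 75950 = -229614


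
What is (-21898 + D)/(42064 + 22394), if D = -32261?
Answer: -18053/21486 ≈ -0.84022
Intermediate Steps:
(-21898 + D)/(42064 + 22394) = (-21898 - 32261)/(42064 + 22394) = -54159/64458 = -54159*1/64458 = -18053/21486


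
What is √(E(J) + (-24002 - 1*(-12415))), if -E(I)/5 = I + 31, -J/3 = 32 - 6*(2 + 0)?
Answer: I*√11442 ≈ 106.97*I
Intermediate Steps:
J = -60 (J = -3*(32 - 6*(2 + 0)) = -3*(32 - 6*2) = -3*(32 - 1*12) = -3*(32 - 12) = -3*20 = -60)
E(I) = -155 - 5*I (E(I) = -5*(I + 31) = -5*(31 + I) = -155 - 5*I)
√(E(J) + (-24002 - 1*(-12415))) = √((-155 - 5*(-60)) + (-24002 - 1*(-12415))) = √((-155 + 300) + (-24002 + 12415)) = √(145 - 11587) = √(-11442) = I*√11442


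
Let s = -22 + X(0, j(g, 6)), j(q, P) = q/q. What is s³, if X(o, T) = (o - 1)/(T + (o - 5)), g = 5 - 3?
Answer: -658503/64 ≈ -10289.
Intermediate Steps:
g = 2
j(q, P) = 1
X(o, T) = (-1 + o)/(-5 + T + o) (X(o, T) = (-1 + o)/(T + (-5 + o)) = (-1 + o)/(-5 + T + o))
s = -87/4 (s = -22 + (-1 + 0)/(-5 + 1 + 0) = -22 - 1/(-4) = -22 - ¼*(-1) = -22 + ¼ = -87/4 ≈ -21.750)
s³ = (-87/4)³ = -658503/64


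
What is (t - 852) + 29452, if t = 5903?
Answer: 34503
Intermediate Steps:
(t - 852) + 29452 = (5903 - 852) + 29452 = 5051 + 29452 = 34503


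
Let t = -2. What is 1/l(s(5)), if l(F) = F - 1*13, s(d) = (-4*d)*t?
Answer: 1/27 ≈ 0.037037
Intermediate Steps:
s(d) = 8*d (s(d) = -4*d*(-2) = 8*d)
l(F) = -13 + F (l(F) = F - 13 = -13 + F)
1/l(s(5)) = 1/(-13 + 8*5) = 1/(-13 + 40) = 1/27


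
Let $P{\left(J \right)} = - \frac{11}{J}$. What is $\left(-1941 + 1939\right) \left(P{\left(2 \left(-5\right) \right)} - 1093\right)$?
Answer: $\frac{10919}{5} \approx 2183.8$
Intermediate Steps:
$\left(-1941 + 1939\right) \left(P{\left(2 \left(-5\right) \right)} - 1093\right) = \left(-1941 + 1939\right) \left(- \frac{11}{2 \left(-5\right)} - 1093\right) = - 2 \left(- \frac{11}{-10} - 1093\right) = - 2 \left(\left(-11\right) \left(- \frac{1}{10}\right) - 1093\right) = - 2 \left(\frac{11}{10} - 1093\right) = \left(-2\right) \left(- \frac{10919}{10}\right) = \frac{10919}{5}$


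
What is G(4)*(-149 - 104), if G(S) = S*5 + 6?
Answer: -6578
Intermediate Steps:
G(S) = 6 + 5*S (G(S) = 5*S + 6 = 6 + 5*S)
G(4)*(-149 - 104) = (6 + 5*4)*(-149 - 104) = (6 + 20)*(-253) = 26*(-253) = -6578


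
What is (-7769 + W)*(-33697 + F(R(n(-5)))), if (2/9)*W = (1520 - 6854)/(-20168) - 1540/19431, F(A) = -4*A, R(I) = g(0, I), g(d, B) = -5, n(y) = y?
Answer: 670067379130191/2561336 ≈ 2.6161e+8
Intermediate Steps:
R(I) = -5
W = 36293117/43542712 (W = 9*((1520 - 6854)/(-20168) - 1540/19431)/2 = 9*(-5334*(-1/20168) - 1540*1/19431)/2 = 9*(2667/10084 - 1540/19431)/2 = (9/2)*(36293117/195942204) = 36293117/43542712 ≈ 0.83351)
(-7769 + W)*(-33697 + F(R(n(-5)))) = (-7769 + 36293117/43542712)*(-33697 - 4*(-5)) = -338247036411*(-33697 + 20)/43542712 = -338247036411/43542712*(-33677) = 670067379130191/2561336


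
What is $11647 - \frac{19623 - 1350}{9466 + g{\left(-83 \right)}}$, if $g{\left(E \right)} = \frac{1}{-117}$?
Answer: $\frac{12897159146}{1107521} \approx 11645.0$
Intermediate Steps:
$g{\left(E \right)} = - \frac{1}{117}$
$11647 - \frac{19623 - 1350}{9466 + g{\left(-83 \right)}} = 11647 - \frac{19623 - 1350}{9466 - \frac{1}{117}} = 11647 - \frac{18273}{\frac{1107521}{117}} = 11647 - 18273 \cdot \frac{117}{1107521} = 11647 - \frac{2137941}{1107521} = \frac{12897159146}{1107521}$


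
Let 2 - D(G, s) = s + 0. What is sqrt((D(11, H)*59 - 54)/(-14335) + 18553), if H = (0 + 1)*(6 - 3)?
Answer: 2*sqrt(953124717570)/14335 ≈ 136.21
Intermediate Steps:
H = 3 (H = 1*3 = 3)
D(G, s) = 2 - s (D(G, s) = 2 - (s + 0) = 2 - s)
sqrt((D(11, H)*59 - 54)/(-14335) + 18553) = sqrt(((2 - 1*3)*59 - 54)/(-14335) + 18553) = sqrt(((2 - 3)*59 - 54)*(-1/14335) + 18553) = sqrt((-1*59 - 54)*(-1/14335) + 18553) = sqrt((-59 - 54)*(-1/14335) + 18553) = sqrt(-113*(-1/14335) + 18553) = sqrt(113/14335 + 18553) = sqrt(265957368/14335) = 2*sqrt(953124717570)/14335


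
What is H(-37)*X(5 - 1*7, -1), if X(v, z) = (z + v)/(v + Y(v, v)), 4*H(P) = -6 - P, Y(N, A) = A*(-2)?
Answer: -93/8 ≈ -11.625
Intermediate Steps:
Y(N, A) = -2*A
H(P) = -3/2 - P/4 (H(P) = (-6 - P)/4 = -3/2 - P/4)
X(v, z) = -(v + z)/v (X(v, z) = (z + v)/(v - 2*v) = (v + z)/((-v)) = (v + z)*(-1/v) = -(v + z)/v)
H(-37)*X(5 - 1*7, -1) = (-3/2 - ¼*(-37))*((-(5 - 1*7) - 1*(-1))/(5 - 1*7)) = (-3/2 + 37/4)*((-(5 - 7) + 1)/(5 - 7)) = 31*((-1*(-2) + 1)/(-2))/4 = 31*(-(2 + 1)/2)/4 = 31*(-½*3)/4 = (31/4)*(-3/2) = -93/8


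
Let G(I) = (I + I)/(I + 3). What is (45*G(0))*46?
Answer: 0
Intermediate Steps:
G(I) = 2*I/(3 + I) (G(I) = (2*I)/(3 + I) = 2*I/(3 + I))
(45*G(0))*46 = (45*(2*0/(3 + 0)))*46 = (45*(2*0/3))*46 = (45*(2*0*(⅓)))*46 = (45*0)*46 = 0*46 = 0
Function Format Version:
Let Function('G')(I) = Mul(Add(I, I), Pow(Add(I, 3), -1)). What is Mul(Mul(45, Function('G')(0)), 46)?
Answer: 0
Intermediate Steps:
Function('G')(I) = Mul(2, I, Pow(Add(3, I), -1)) (Function('G')(I) = Mul(Mul(2, I), Pow(Add(3, I), -1)) = Mul(2, I, Pow(Add(3, I), -1)))
Mul(Mul(45, Function('G')(0)), 46) = Mul(Mul(45, Mul(2, 0, Pow(Add(3, 0), -1))), 46) = Mul(Mul(45, Mul(2, 0, Pow(3, -1))), 46) = Mul(Mul(45, Mul(2, 0, Rational(1, 3))), 46) = Mul(Mul(45, 0), 46) = Mul(0, 46) = 0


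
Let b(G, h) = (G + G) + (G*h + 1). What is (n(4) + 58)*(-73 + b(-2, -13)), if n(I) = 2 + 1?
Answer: -3050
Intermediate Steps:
b(G, h) = 1 + 2*G + G*h (b(G, h) = 2*G + (1 + G*h) = 1 + 2*G + G*h)
n(I) = 3
(n(4) + 58)*(-73 + b(-2, -13)) = (3 + 58)*(-73 + (1 + 2*(-2) - 2*(-13))) = 61*(-73 + (1 - 4 + 26)) = 61*(-73 + 23) = 61*(-50) = -3050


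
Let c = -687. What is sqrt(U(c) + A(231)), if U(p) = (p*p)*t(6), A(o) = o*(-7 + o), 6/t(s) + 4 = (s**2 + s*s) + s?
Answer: sqrt(123226095)/37 ≈ 300.02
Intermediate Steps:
t(s) = 6/(-4 + s + 2*s**2) (t(s) = 6/(-4 + ((s**2 + s*s) + s)) = 6/(-4 + ((s**2 + s**2) + s)) = 6/(-4 + (2*s**2 + s)) = 6/(-4 + (s + 2*s**2)) = 6/(-4 + s + 2*s**2))
U(p) = 3*p**2/37 (U(p) = (p*p)*(6/(-4 + 6 + 2*6**2)) = p**2*(6/(-4 + 6 + 2*36)) = p**2*(6/(-4 + 6 + 72)) = p**2*(6/74) = p**2*(6*(1/74)) = p**2*(3/37) = 3*p**2/37)
sqrt(U(c) + A(231)) = sqrt((3/37)*(-687)**2 + 231*(-7 + 231)) = sqrt((3/37)*471969 + 231*224) = sqrt(1415907/37 + 51744) = sqrt(3330435/37) = sqrt(123226095)/37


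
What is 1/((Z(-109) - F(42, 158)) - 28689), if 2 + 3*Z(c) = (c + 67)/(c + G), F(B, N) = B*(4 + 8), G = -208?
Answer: -951/27763135 ≈ -3.4254e-5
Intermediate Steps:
F(B, N) = 12*B (F(B, N) = B*12 = 12*B)
Z(c) = -⅔ + (67 + c)/(3*(-208 + c)) (Z(c) = -⅔ + ((c + 67)/(c - 208))/3 = -⅔ + ((67 + c)/(-208 + c))/3 = -⅔ + (67 + c)/(3*(-208 + c)))
1/((Z(-109) - F(42, 158)) - 28689) = 1/(((483 - 1*(-109))/(3*(-208 - 109)) - 12*42) - 28689) = 1/(((⅓)*(483 + 109)/(-317) - 1*504) - 28689) = 1/(((⅓)*(-1/317)*592 - 504) - 28689) = 1/((-592/951 - 504) - 28689) = 1/(-479896/951 - 28689) = 1/(-27763135/951) = -951/27763135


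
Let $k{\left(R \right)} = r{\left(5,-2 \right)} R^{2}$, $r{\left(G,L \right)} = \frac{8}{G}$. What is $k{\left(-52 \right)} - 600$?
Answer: $\frac{18632}{5} \approx 3726.4$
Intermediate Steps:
$k{\left(R \right)} = \frac{8 R^{2}}{5}$ ($k{\left(R \right)} = \frac{8}{5} R^{2} = 8 \cdot \frac{1}{5} R^{2} = \frac{8 R^{2}}{5}$)
$k{\left(-52 \right)} - 600 = \frac{8 \left(-52\right)^{2}}{5} - 600 = \frac{8}{5} \cdot 2704 - 600 = \frac{21632}{5} - 600 = \frac{18632}{5}$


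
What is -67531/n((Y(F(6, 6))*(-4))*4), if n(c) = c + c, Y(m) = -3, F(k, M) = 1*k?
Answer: -67531/96 ≈ -703.45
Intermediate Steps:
F(k, M) = k
n(c) = 2*c
-67531/n((Y(F(6, 6))*(-4))*4) = -67531/(2*(-3*(-4)*4)) = -67531/(2*(12*4)) = -67531/(2*48) = -67531/96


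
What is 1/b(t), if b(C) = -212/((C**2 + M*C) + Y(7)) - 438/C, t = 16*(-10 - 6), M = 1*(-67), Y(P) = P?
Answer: 10584960/18083069 ≈ 0.58535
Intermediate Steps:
M = -67
t = -256 (t = 16*(-16) = -256)
b(C) = -438/C - 212/(7 + C**2 - 67*C) (b(C) = -212/((C**2 - 67*C) + 7) - 438/C = -212/(7 + C**2 - 67*C) - 438/C = -438/C - 212/(7 + C**2 - 67*C))
1/b(t) = 1/(2*(-1533 - 219*(-256)**2 + 14567*(-256))/(-256*(7 + (-256)**2 - 67*(-256)))) = 1/(2*(-1/256)*(-1533 - 219*65536 - 3729152)/(7 + 65536 + 17152)) = 1/(2*(-1/256)*(-1533 - 14352384 - 3729152)/82695) = 1/(2*(-1/256)*(1/82695)*(-18083069)) = 1/(18083069/10584960) = 10584960/18083069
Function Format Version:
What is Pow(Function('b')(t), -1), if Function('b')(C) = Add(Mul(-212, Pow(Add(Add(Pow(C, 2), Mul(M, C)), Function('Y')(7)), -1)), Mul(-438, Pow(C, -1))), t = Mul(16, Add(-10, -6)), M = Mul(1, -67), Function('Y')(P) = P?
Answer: Rational(10584960, 18083069) ≈ 0.58535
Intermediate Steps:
M = -67
t = -256 (t = Mul(16, -16) = -256)
Function('b')(C) = Add(Mul(-438, Pow(C, -1)), Mul(-212, Pow(Add(7, Pow(C, 2), Mul(-67, C)), -1))) (Function('b')(C) = Add(Mul(-212, Pow(Add(Add(Pow(C, 2), Mul(-67, C)), 7), -1)), Mul(-438, Pow(C, -1))) = Add(Mul(-212, Pow(Add(7, Pow(C, 2), Mul(-67, C)), -1)), Mul(-438, Pow(C, -1))) = Add(Mul(-438, Pow(C, -1)), Mul(-212, Pow(Add(7, Pow(C, 2), Mul(-67, C)), -1))))
Pow(Function('b')(t), -1) = Pow(Mul(2, Pow(-256, -1), Pow(Add(7, Pow(-256, 2), Mul(-67, -256)), -1), Add(-1533, Mul(-219, Pow(-256, 2)), Mul(14567, -256))), -1) = Pow(Mul(2, Rational(-1, 256), Pow(Add(7, 65536, 17152), -1), Add(-1533, Mul(-219, 65536), -3729152)), -1) = Pow(Mul(2, Rational(-1, 256), Pow(82695, -1), Add(-1533, -14352384, -3729152)), -1) = Pow(Mul(2, Rational(-1, 256), Rational(1, 82695), -18083069), -1) = Pow(Rational(18083069, 10584960), -1) = Rational(10584960, 18083069)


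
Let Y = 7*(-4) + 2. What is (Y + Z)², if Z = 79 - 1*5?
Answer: 2304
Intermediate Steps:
Z = 74 (Z = 79 - 5 = 74)
Y = -26 (Y = -28 + 2 = -26)
(Y + Z)² = (-26 + 74)² = 48² = 2304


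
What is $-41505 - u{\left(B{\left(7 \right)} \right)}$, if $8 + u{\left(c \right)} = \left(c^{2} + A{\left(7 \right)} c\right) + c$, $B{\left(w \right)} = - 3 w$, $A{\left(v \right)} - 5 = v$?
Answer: $-41665$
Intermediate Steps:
$A{\left(v \right)} = 5 + v$
$u{\left(c \right)} = -8 + c^{2} + 13 c$ ($u{\left(c \right)} = -8 + \left(\left(c^{2} + \left(5 + 7\right) c\right) + c\right) = -8 + \left(\left(c^{2} + 12 c\right) + c\right) = -8 + \left(c^{2} + 13 c\right) = -8 + c^{2} + 13 c$)
$-41505 - u{\left(B{\left(7 \right)} \right)} = -41505 - \left(-8 + \left(\left(-3\right) 7\right)^{2} + 13 \left(\left(-3\right) 7\right)\right) = -41505 - \left(-8 + \left(-21\right)^{2} + 13 \left(-21\right)\right) = -41505 - \left(-8 + 441 - 273\right) = -41505 - 160 = -41665$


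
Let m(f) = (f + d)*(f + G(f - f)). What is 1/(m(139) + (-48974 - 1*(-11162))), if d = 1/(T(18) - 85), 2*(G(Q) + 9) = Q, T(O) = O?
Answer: -67/1322844 ≈ -5.0648e-5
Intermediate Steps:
G(Q) = -9 + Q/2
d = -1/67 (d = 1/(18 - 85) = 1/(-67) = -1/67 ≈ -0.014925)
m(f) = (-9 + f)*(-1/67 + f) (m(f) = (f - 1/67)*(f + (-9 + (f - f)/2)) = (-1/67 + f)*(f + (-9 + (½)*0)) = (-1/67 + f)*(f + (-9 + 0)) = (-1/67 + f)*(f - 9) = (-1/67 + f)*(-9 + f) = (-9 + f)*(-1/67 + f))
1/(m(139) + (-48974 - 1*(-11162))) = 1/((9/67 + 139² - 604/67*139) + (-48974 - 1*(-11162))) = 1/((9/67 + 19321 - 83956/67) + (-48974 + 11162)) = 1/(1210560/67 - 37812) = 1/(-1322844/67) = -67/1322844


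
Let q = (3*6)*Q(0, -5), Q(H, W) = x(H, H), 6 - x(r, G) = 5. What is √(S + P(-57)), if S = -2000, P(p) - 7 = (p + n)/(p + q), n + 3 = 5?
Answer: 2*I*√757302/39 ≈ 44.627*I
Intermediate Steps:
x(r, G) = 1 (x(r, G) = 6 - 1*5 = 6 - 5 = 1)
Q(H, W) = 1
n = 2 (n = -3 + 5 = 2)
q = 18 (q = (3*6)*1 = 18*1 = 18)
P(p) = 7 + (2 + p)/(18 + p) (P(p) = 7 + (p + 2)/(p + 18) = 7 + (2 + p)/(18 + p))
√(S + P(-57)) = √(-2000 + 8*(16 - 57)/(18 - 57)) = √(-2000 + 8*(-41)/(-39)) = √(-2000 + 8*(-1/39)*(-41)) = √(-2000 + 328/39) = √(-77672/39) = 2*I*√757302/39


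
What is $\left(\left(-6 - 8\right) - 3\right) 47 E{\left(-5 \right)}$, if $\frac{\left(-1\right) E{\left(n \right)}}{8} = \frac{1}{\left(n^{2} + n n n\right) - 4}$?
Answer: $- \frac{799}{13} \approx -61.462$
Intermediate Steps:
$E{\left(n \right)} = - \frac{8}{-4 + n^{2} + n^{3}}$ ($E{\left(n \right)} = - \frac{8}{\left(n^{2} + n n n\right) - 4} = - \frac{8}{\left(n^{2} + n^{2} n\right) - 4} = - \frac{8}{\left(n^{2} + n^{3}\right) - 4} = - \frac{8}{-4 + n^{2} + n^{3}}$)
$\left(\left(-6 - 8\right) - 3\right) 47 E{\left(-5 \right)} = \left(\left(-6 - 8\right) - 3\right) 47 \left(- \frac{8}{-4 + \left(-5\right)^{2} + \left(-5\right)^{3}}\right) = \left(-14 - 3\right) 47 \left(- \frac{8}{-4 + 25 - 125}\right) = - 17 \cdot 47 \left(- \frac{8}{-104}\right) = - 17 \cdot 47 \left(\left(-8\right) \left(- \frac{1}{104}\right)\right) = - 17 \cdot 47 \cdot \frac{1}{13} = \left(-17\right) \frac{47}{13} = - \frac{799}{13}$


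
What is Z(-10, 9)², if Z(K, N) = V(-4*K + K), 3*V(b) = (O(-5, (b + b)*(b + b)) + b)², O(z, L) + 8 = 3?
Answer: 390625/9 ≈ 43403.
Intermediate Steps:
O(z, L) = -5 (O(z, L) = -8 + 3 = -5)
V(b) = (-5 + b)²/3
Z(K, N) = (-5 - 3*K)²/3 (Z(K, N) = (-5 + (-4*K + K))²/3 = (-5 - 3*K)²/3)
Z(-10, 9)² = ((5 + 3*(-10))²/3)² = ((5 - 30)²/3)² = ((⅓)*(-25)²)² = ((⅓)*625)² = (625/3)² = 390625/9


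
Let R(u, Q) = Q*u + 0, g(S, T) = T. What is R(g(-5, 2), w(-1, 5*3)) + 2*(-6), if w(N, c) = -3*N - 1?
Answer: -8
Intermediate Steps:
w(N, c) = -1 - 3*N
R(u, Q) = Q*u
R(g(-5, 2), w(-1, 5*3)) + 2*(-6) = (-1 - 3*(-1))*2 + 2*(-6) = (-1 + 3)*2 - 12 = 2*2 - 12 = 4 - 12 = -8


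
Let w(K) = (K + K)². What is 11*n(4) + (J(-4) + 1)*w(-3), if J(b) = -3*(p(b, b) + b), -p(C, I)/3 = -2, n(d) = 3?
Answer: -147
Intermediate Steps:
p(C, I) = 6 (p(C, I) = -3*(-2) = 6)
w(K) = 4*K² (w(K) = (2*K)² = 4*K²)
J(b) = -18 - 3*b (J(b) = -3*(6 + b) = -18 - 3*b)
11*n(4) + (J(-4) + 1)*w(-3) = 11*3 + ((-18 - 3*(-4)) + 1)*(4*(-3)²) = 33 + ((-18 + 12) + 1)*(4*9) = 33 + (-6 + 1)*36 = 33 - 5*36 = 33 - 180 = -147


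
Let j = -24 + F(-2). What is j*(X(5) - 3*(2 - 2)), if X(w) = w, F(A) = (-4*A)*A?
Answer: -200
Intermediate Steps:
F(A) = -4*A²
j = -40 (j = -24 - 4*(-2)² = -24 - 4*4 = -24 - 16 = -40)
j*(X(5) - 3*(2 - 2)) = -40*(5 - 3*(2 - 2)) = -40*(5 - 3*0) = -40*(5 + 0) = -40*5 = -200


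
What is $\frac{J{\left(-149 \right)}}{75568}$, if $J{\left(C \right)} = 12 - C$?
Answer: $\frac{161}{75568} \approx 0.0021305$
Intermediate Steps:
$\frac{J{\left(-149 \right)}}{75568} = \frac{12 - -149}{75568} = \left(12 + 149\right) \frac{1}{75568} = 161 \cdot \frac{1}{75568} = \frac{161}{75568}$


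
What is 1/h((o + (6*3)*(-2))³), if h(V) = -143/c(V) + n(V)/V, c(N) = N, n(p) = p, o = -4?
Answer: 64000/64143 ≈ 0.99777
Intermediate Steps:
h(V) = 1 - 143/V (h(V) = -143/V + V/V = -143/V + 1 = 1 - 143/V)
1/h((o + (6*3)*(-2))³) = 1/((-143 + (-4 + (6*3)*(-2))³)/((-4 + (6*3)*(-2))³)) = 1/((-143 + (-4 + 18*(-2))³)/((-4 + 18*(-2))³)) = 1/((-143 + (-4 - 36)³)/((-4 - 36)³)) = 1/((-143 + (-40)³)/((-40)³)) = 1/((-143 - 64000)/(-64000)) = 1/(-1/64000*(-64143)) = 1/(64143/64000) = 64000/64143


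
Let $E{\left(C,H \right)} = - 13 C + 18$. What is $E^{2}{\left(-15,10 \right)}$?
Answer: $45369$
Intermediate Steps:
$E{\left(C,H \right)} = 18 - 13 C$
$E^{2}{\left(-15,10 \right)} = \left(18 - -195\right)^{2} = \left(18 + 195\right)^{2} = 213^{2} = 45369$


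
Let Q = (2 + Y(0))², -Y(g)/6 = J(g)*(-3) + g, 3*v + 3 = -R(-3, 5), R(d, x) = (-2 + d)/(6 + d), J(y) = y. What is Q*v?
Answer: -16/9 ≈ -1.7778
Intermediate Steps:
R(d, x) = (-2 + d)/(6 + d)
v = -4/9 (v = -1 + (-(-2 - 3)/(6 - 3))/3 = -1 + (-(-5)/3)/3 = -1 + (-1*(-5/3))/3 = -1 + (⅓)*(5/3) = -1 + 5/9 = -4/9 ≈ -0.44444)
Y(g) = 12*g (Y(g) = -6*(g*(-3) + g) = -6*(-3*g + g) = -(-12)*g = 12*g)
Q = 4 (Q = (2 + 12*0)² = (2 + 0)² = 2² = 4)
Q*v = 4*(-4/9) = -16/9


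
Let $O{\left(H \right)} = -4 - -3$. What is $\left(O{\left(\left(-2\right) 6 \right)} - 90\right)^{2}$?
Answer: $8281$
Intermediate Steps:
$O{\left(H \right)} = -1$ ($O{\left(H \right)} = -4 + 3 = -1$)
$\left(O{\left(\left(-2\right) 6 \right)} - 90\right)^{2} = \left(-1 - 90\right)^{2} = \left(-91\right)^{2} = 8281$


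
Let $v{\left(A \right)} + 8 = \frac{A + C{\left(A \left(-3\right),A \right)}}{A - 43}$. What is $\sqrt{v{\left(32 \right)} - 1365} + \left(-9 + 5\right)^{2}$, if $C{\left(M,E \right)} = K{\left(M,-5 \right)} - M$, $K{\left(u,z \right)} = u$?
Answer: $16 + \frac{i \sqrt{166485}}{11} \approx 16.0 + 37.093 i$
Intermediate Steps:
$C{\left(M,E \right)} = 0$ ($C{\left(M,E \right)} = M - M = 0$)
$v{\left(A \right)} = -8 + \frac{A}{-43 + A}$ ($v{\left(A \right)} = -8 + \frac{A + 0}{A - 43} = -8 + \frac{A}{-43 + A}$)
$\sqrt{v{\left(32 \right)} - 1365} + \left(-9 + 5\right)^{2} = \sqrt{\frac{344 - 224}{-43 + 32} - 1365} + \left(-9 + 5\right)^{2} = \sqrt{\frac{344 - 224}{-11} - 1365} + \left(-4\right)^{2} = \sqrt{\left(- \frac{1}{11}\right) 120 - 1365} + 16 = \sqrt{- \frac{120}{11} - 1365} + 16 = \sqrt{- \frac{15135}{11}} + 16 = \frac{i \sqrt{166485}}{11} + 16 = 16 + \frac{i \sqrt{166485}}{11}$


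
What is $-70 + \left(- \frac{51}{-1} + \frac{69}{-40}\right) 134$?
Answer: $\frac{130657}{20} \approx 6532.9$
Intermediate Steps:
$-70 + \left(- \frac{51}{-1} + \frac{69}{-40}\right) 134 = -70 + \left(\left(-51\right) \left(-1\right) + 69 \left(- \frac{1}{40}\right)\right) 134 = -70 + \left(51 - \frac{69}{40}\right) 134 = -70 + \frac{1971}{40} \cdot 134 = -70 + \frac{132057}{20} = \frac{130657}{20}$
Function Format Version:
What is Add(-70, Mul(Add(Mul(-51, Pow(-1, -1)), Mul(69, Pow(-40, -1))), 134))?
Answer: Rational(130657, 20) ≈ 6532.9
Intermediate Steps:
Add(-70, Mul(Add(Mul(-51, Pow(-1, -1)), Mul(69, Pow(-40, -1))), 134)) = Add(-70, Mul(Add(Mul(-51, -1), Mul(69, Rational(-1, 40))), 134)) = Add(-70, Mul(Add(51, Rational(-69, 40)), 134)) = Add(-70, Mul(Rational(1971, 40), 134)) = Add(-70, Rational(132057, 20)) = Rational(130657, 20)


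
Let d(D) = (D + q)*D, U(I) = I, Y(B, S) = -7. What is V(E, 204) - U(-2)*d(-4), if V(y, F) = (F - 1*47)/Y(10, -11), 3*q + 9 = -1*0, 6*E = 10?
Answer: 235/7 ≈ 33.571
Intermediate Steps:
E = 5/3 (E = (⅙)*10 = 5/3 ≈ 1.6667)
q = -3 (q = -3 + (-1*0)/3 = -3 + (⅓)*0 = -3 + 0 = -3)
d(D) = D*(-3 + D) (d(D) = (D - 3)*D = (-3 + D)*D = D*(-3 + D))
V(y, F) = 47/7 - F/7 (V(y, F) = (F - 1*47)/(-7) = (F - 47)*(-⅐) = (-47 + F)*(-⅐) = 47/7 - F/7)
V(E, 204) - U(-2)*d(-4) = (47/7 - ⅐*204) - (-2)*(-4*(-3 - 4)) = (47/7 - 204/7) - (-2)*(-4*(-7)) = -157/7 - (-2)*28 = -157/7 - 1*(-56) = -157/7 + 56 = 235/7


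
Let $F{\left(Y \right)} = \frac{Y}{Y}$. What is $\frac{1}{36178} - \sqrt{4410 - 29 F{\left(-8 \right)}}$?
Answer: $\frac{1}{36178} - \sqrt{4381} \approx -66.189$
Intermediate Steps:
$F{\left(Y \right)} = 1$
$\frac{1}{36178} - \sqrt{4410 - 29 F{\left(-8 \right)}} = \frac{1}{36178} - \sqrt{4410 - 29} = \frac{1}{36178} - \sqrt{4381}$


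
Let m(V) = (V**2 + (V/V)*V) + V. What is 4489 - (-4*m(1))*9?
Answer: 4597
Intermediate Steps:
m(V) = V**2 + 2*V (m(V) = (V**2 + 1*V) + V = (V**2 + V) + V = (V + V**2) + V = V**2 + 2*V)
4489 - (-4*m(1))*9 = 4489 - (-4*(2 + 1))*9 = 4489 - (-4*3)*9 = 4489 - (-12)*9 = 4489 - 1*(-108) = 4489 + 108 = 4597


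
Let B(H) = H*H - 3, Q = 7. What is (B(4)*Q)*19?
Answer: 1729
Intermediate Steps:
B(H) = -3 + H² (B(H) = H² - 3 = -3 + H²)
(B(4)*Q)*19 = ((-3 + 4²)*7)*19 = ((-3 + 16)*7)*19 = (13*7)*19 = 91*19 = 1729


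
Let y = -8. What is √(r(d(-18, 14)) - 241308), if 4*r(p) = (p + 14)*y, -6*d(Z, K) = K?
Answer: I*√2171982/3 ≈ 491.25*I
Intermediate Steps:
d(Z, K) = -K/6
r(p) = -28 - 2*p (r(p) = ((p + 14)*(-8))/4 = ((14 + p)*(-8))/4 = (-112 - 8*p)/4 = -28 - 2*p)
√(r(d(-18, 14)) - 241308) = √((-28 - (-1)*14/3) - 241308) = √((-28 - 2*(-7/3)) - 241308) = √((-28 + 14/3) - 241308) = √(-70/3 - 241308) = √(-723994/3) = I*√2171982/3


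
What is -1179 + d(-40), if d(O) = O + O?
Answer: -1259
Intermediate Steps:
d(O) = 2*O
-1179 + d(-40) = -1179 + 2*(-40) = -1179 - 80 = -1259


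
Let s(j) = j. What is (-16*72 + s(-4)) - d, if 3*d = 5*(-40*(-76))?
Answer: -18668/3 ≈ -6222.7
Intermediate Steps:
d = 15200/3 (d = (5*(-40*(-76)))/3 = (5*3040)/3 = (1/3)*15200 = 15200/3 ≈ 5066.7)
(-16*72 + s(-4)) - d = (-16*72 - 4) - 1*15200/3 = (-1152 - 4) - 15200/3 = -1156 - 15200/3 = -18668/3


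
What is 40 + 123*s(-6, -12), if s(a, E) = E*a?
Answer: 8896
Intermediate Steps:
40 + 123*s(-6, -12) = 40 + 123*(-12*(-6)) = 40 + 123*72 = 40 + 8856 = 8896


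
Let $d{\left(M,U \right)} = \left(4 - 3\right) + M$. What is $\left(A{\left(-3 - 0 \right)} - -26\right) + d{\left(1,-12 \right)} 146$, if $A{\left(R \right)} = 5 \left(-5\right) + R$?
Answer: $290$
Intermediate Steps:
$A{\left(R \right)} = -25 + R$
$d{\left(M,U \right)} = 1 + M$
$\left(A{\left(-3 - 0 \right)} - -26\right) + d{\left(1,-12 \right)} 146 = \left(\left(-25 - 3\right) - -26\right) + \left(1 + 1\right) 146 = \left(\left(-25 + \left(-3 + 0\right)\right) + 26\right) + 2 \cdot 146 = \left(\left(-25 - 3\right) + 26\right) + 292 = \left(-28 + 26\right) + 292 = -2 + 292 = 290$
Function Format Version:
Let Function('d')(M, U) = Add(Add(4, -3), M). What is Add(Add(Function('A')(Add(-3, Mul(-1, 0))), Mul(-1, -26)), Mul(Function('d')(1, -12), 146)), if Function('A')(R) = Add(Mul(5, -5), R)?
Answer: 290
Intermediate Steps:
Function('A')(R) = Add(-25, R)
Function('d')(M, U) = Add(1, M)
Add(Add(Function('A')(Add(-3, Mul(-1, 0))), Mul(-1, -26)), Mul(Function('d')(1, -12), 146)) = Add(Add(Add(-25, Add(-3, Mul(-1, 0))), Mul(-1, -26)), Mul(Add(1, 1), 146)) = Add(Add(Add(-25, Add(-3, 0)), 26), Mul(2, 146)) = Add(Add(Add(-25, -3), 26), 292) = Add(Add(-28, 26), 292) = Add(-2, 292) = 290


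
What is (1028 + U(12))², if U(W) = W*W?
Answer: 1373584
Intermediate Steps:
U(W) = W²
(1028 + U(12))² = (1028 + 12²)² = (1028 + 144)² = 1172² = 1373584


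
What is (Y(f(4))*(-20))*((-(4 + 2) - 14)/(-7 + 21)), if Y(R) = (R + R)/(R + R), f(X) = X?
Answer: 200/7 ≈ 28.571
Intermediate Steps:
Y(R) = 1 (Y(R) = (2*R)/((2*R)) = (2*R)*(1/(2*R)) = 1)
(Y(f(4))*(-20))*((-(4 + 2) - 14)/(-7 + 21)) = (1*(-20))*((-(4 + 2) - 14)/(-7 + 21)) = -20*(-1*6 - 14)/14 = -20*(-6 - 14)/14 = -(-400)/14 = -20*(-10/7) = 200/7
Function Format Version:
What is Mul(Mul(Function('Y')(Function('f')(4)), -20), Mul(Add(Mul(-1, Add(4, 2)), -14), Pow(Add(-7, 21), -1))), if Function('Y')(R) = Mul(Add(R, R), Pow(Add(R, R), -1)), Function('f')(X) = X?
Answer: Rational(200, 7) ≈ 28.571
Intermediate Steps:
Function('Y')(R) = 1 (Function('Y')(R) = Mul(Mul(2, R), Pow(Mul(2, R), -1)) = Mul(Mul(2, R), Mul(Rational(1, 2), Pow(R, -1))) = 1)
Mul(Mul(Function('Y')(Function('f')(4)), -20), Mul(Add(Mul(-1, Add(4, 2)), -14), Pow(Add(-7, 21), -1))) = Mul(Mul(1, -20), Mul(Add(Mul(-1, Add(4, 2)), -14), Pow(Add(-7, 21), -1))) = Mul(-20, Mul(Add(Mul(-1, 6), -14), Pow(14, -1))) = Mul(-20, Mul(Add(-6, -14), Rational(1, 14))) = Mul(-20, Mul(-20, Rational(1, 14))) = Mul(-20, Rational(-10, 7)) = Rational(200, 7)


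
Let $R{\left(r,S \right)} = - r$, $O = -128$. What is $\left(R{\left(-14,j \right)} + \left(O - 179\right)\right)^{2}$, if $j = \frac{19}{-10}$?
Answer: $85849$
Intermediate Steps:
$j = - \frac{19}{10}$ ($j = 19 \left(- \frac{1}{10}\right) = - \frac{19}{10} \approx -1.9$)
$\left(R{\left(-14,j \right)} + \left(O - 179\right)\right)^{2} = \left(\left(-1\right) \left(-14\right) - 307\right)^{2} = \left(14 - 307\right)^{2} = \left(-293\right)^{2} = 85849$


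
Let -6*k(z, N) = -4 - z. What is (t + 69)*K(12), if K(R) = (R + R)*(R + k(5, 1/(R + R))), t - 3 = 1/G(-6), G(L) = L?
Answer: 23274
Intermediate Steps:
k(z, N) = ⅔ + z/6 (k(z, N) = -(-4 - z)/6 = ⅔ + z/6)
t = 17/6 (t = 3 + 1/(-6) = 3 - ⅙ = 17/6 ≈ 2.8333)
K(R) = 2*R*(3/2 + R) (K(R) = (R + R)*(R + (⅔ + (⅙)*5)) = (2*R)*(R + (⅔ + ⅚)) = (2*R)*(R + 3/2) = (2*R)*(3/2 + R) = 2*R*(3/2 + R))
(t + 69)*K(12) = (17/6 + 69)*(12*(3 + 2*12)) = 431*(12*(3 + 24))/6 = 431*(12*27)/6 = (431/6)*324 = 23274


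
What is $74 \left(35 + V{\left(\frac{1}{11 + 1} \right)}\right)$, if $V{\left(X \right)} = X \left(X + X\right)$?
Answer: $\frac{93277}{36} \approx 2591.0$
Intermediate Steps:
$V{\left(X \right)} = 2 X^{2}$ ($V{\left(X \right)} = X 2 X = 2 X^{2}$)
$74 \left(35 + V{\left(\frac{1}{11 + 1} \right)}\right) = 74 \left(35 + 2 \left(\frac{1}{11 + 1}\right)^{2}\right) = 74 \left(35 + 2 \left(\frac{1}{12}\right)^{2}\right) = 74 \left(35 + \frac{2}{144}\right) = 74 \left(35 + 2 \cdot \frac{1}{144}\right) = 74 \left(35 + \frac{1}{72}\right) = 74 \cdot \frac{2521}{72} = \frac{93277}{36}$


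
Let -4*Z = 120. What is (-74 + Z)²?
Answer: 10816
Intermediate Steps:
Z = -30 (Z = -¼*120 = -30)
(-74 + Z)² = (-74 - 30)² = (-104)² = 10816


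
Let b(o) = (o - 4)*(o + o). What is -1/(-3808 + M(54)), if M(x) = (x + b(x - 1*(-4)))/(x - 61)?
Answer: 7/32974 ≈ 0.00021229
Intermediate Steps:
b(o) = 2*o*(-4 + o) (b(o) = (-4 + o)*(2*o) = 2*o*(-4 + o))
M(x) = (x + 2*x*(4 + x))/(-61 + x) (M(x) = (x + 2*(x - 1*(-4))*(-4 + (x - 1*(-4))))/(x - 61) = (x + 2*(x + 4)*(-4 + (x + 4)))/(-61 + x) = (x + 2*(4 + x)*(-4 + (4 + x)))/(-61 + x) = (x + 2*(4 + x)*x)/(-61 + x) = (x + 2*x*(4 + x))/(-61 + x))
-1/(-3808 + M(54)) = -1/(-3808 + 54*(9 + 2*54)/(-61 + 54)) = -1/(-3808 + 54*(9 + 108)/(-7)) = -1/(-3808 + 54*(-1/7)*117) = -1/(-3808 - 6318/7) = -1/(-32974/7) = -1*(-7/32974) = 7/32974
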